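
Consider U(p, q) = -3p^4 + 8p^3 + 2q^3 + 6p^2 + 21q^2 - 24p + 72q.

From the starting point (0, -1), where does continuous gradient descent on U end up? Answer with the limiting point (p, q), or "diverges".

U is separable, so gradient descent decouples: p follows -∂U/∂p, q follows -∂U/∂q.
∂U/∂p = -12(p - 2)(p - 1)(p + 1); at p=0 this is -24, so p increases.
∂U/∂q = 6(q + 3)(q + 4); at q=-1 this is 36, so q decreases.
p converges to its nearest critical value 1 (a local min of the p-part); q converges to -3. The iterate converges to (1, -3).

(1, -3)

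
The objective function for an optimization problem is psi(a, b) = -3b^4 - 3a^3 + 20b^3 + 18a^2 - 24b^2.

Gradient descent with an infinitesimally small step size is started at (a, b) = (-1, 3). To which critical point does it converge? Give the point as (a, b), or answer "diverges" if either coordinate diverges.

(0, 1)

psi is separable, so gradient descent decouples: a follows -∂psi/∂a, b follows -∂psi/∂b.
∂psi/∂a = -9a(a - 4); at a=-1 this is -45, so a increases.
∂psi/∂b = -12b(b - 4)(b - 1); at b=3 this is 72, so b decreases.
a converges to its nearest critical value 0 (a local min of the a-part); b converges to 1. The iterate converges to (0, 1).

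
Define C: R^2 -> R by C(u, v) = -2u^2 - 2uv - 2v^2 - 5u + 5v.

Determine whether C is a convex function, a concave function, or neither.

concave

C is quadratic, so its Hessian is the constant matrix H = [[-4, -2], [-2, -4]].
det(H) = 12, tr(H) = -8.
det(H) > 0 and tr(H) < 0, so H is negative definite everywhere: concave.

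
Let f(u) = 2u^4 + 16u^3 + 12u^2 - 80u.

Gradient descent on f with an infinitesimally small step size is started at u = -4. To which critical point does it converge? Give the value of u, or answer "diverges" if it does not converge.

-5

f'(u) = 8(u - 1)(u + 2)(u + 5), so f'(-4) = 80.
Gradient descent moves in the -f' direction, i.e. u is decreasing.
The nearest critical point in that direction is u = -5, where f'' = 144 > 0 (a local minimum). The iterate converges there.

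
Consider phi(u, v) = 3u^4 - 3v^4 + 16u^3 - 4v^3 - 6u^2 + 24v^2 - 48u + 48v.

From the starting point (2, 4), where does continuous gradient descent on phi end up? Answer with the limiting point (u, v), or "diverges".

phi is separable, so gradient descent decouples: u follows -∂phi/∂u, v follows -∂phi/∂v.
∂phi/∂u = 12(u - 1)(u + 1)(u + 4); at u=2 this is 216, so u decreases.
∂phi/∂v = -12(v - 2)(v + 1)(v + 2); at v=4 this is -720, so v increases.
The v-coordinate has no critical point in that direction and runs off to infinity.

diverges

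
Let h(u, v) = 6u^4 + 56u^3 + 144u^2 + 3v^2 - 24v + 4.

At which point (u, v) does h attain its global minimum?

(0, 4)

h(u,v) separates as P(u) + Q(v) + 4, so its minimum is min P + min Q + 4.
P'(u) = 24u(u + 3)(u + 4) vanishes at u ∈ {-4, -3, 0}; Q'(v) = 6v - 24 vanishes at v ∈ {4}.
Local minima of P (where P''>0): P(-4)=256, P(0)=0. Local minima of Q: Q(4)=-48.
So the global minimum of h is P(0) + Q(4) + 4 = 0 − 48 + 4 = -44, attained at (0, 4).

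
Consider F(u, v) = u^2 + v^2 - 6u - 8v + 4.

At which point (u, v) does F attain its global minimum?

F(u,v) separates as P(u) + Q(v) + 4, so its minimum is min P + min Q + 4.
P'(u) = 2u - 6 vanishes at u ∈ {3}; Q'(v) = 2v - 8 vanishes at v ∈ {4}.
Local minima of P (where P''>0): P(3)=-9. Local minima of Q: Q(4)=-16.
So the global minimum of F is P(3) + Q(4) + 4 = -9 − 16 + 4 = -21, attained at (3, 4).

(3, 4)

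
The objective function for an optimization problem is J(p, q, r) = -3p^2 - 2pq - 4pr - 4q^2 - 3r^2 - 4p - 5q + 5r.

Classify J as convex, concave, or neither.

concave

J is quadratic, so its Hessian is the constant matrix H = [[-6, -2, -4], [-2, -8, 0], [-4, 0, -6]].
Leading principal minors: -6, 44, -136.
Signs alternate −, +, − ⇒ H ≺ 0 ⇒ concave.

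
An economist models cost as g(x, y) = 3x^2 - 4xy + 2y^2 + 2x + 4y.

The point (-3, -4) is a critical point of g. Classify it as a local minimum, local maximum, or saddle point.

The Hessian of g is constant: H = [[6, -4], [-4, 4]].
det(H) = 6·4 − (-4)² = 8.
det(H) > 0 and tr(H) = 10 > 0, so H is positive definite and the point is a local minimum.

local minimum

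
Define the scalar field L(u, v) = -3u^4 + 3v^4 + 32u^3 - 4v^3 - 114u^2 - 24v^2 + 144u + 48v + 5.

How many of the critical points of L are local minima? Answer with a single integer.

2

L separates as a function of u plus a function of v, so ∇L=0 decouples.
∂L/∂u = -12(u - 4)(u - 3)(u - 1) = 0 at u ∈ {1, 3, 4}; ∂L/∂v = 12(v - 2)(v - 1)(v + 2) = 0 at v ∈ {-2, 1, 2}.
The Hessian is diagonal: diag(L_uu, L_vv). Second derivatives: L_uu(1)=-72, L_uu(3)=24, L_uu(4)=-36; L_vv(-2)=144, L_vv(1)=-36, L_vv(2)=48.
Local minima occur where both diagonal entries positive: (3, -2), (3, 2). Count: 2.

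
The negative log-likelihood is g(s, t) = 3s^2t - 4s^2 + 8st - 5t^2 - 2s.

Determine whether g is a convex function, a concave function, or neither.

The term 3s^2t is cubic, so the Hessian is not constant.
∂²g/∂s² = 6t - 8, which takes both signs as t varies (negative for sufficiently negative t). A diagonal entry of the Hessian changing sign means the Hessian is neither positive- nor negative-semidefinite on all of R^2.

neither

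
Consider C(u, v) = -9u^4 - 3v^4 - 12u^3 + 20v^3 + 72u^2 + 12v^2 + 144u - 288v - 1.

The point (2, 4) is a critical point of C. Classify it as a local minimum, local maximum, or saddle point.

local maximum

The mixed partial ∂²C/∂u∂v is 0, so the Hessian at any point is diag(C_uu, C_vv) = diag(36(-3u^2 - 2u + 4), 12(-3v^2 + 10v + 2)).
At (2, 4): H = diag(-432, -72).
Both eigenvalues are negative, so H is negative definite: a local maximum.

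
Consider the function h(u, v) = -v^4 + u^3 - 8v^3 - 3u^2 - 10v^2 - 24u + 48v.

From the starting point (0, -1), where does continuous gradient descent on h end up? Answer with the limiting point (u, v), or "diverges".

h is separable, so gradient descent decouples: u follows -∂h/∂u, v follows -∂h/∂v.
∂h/∂u = 3(u - 4)(u + 2); at u=0 this is -24, so u increases.
∂h/∂v = -4(v - 1)(v + 3)(v + 4); at v=-1 this is 48, so v decreases.
u converges to its nearest critical value 4 (a local min of the u-part); v converges to -3. The iterate converges to (4, -3).

(4, -3)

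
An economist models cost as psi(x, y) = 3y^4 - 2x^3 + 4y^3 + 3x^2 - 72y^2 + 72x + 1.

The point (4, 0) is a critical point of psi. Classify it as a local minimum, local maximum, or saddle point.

The mixed partial ∂²psi/∂x∂y is 0, so the Hessian at any point is diag(psi_xx, psi_yy) = diag(6(-2x + 1), 12(3y^2 + 2y - 12)).
At (4, 0): H = diag(-42, -144).
Both eigenvalues are negative, so H is negative definite: a local maximum.

local maximum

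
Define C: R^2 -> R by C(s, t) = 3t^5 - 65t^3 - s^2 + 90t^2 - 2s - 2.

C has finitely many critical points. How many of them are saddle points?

C separates as a function of s plus a function of t, so ∇C=0 decouples.
∂C/∂s = -2(s + 1) = 0 at s ∈ {-1}; ∂C/∂t = 15t(t - 3)(t - 1)(t + 4) = 0 at t ∈ {-4, 0, 1, 3}.
The Hessian is diagonal: diag(C_ss, C_tt). Second derivatives: C_ss(-1)=-2; C_tt(-4)=-2100, C_tt(0)=180, C_tt(1)=-150, C_tt(3)=630.
Saddle points occur where the two diagonal entries have opposite signs: (-1, 0), (-1, 3). Count: 2.

2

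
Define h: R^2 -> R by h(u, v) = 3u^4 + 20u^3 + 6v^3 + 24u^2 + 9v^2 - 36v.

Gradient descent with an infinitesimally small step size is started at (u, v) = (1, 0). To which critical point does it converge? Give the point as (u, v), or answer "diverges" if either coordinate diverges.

h is separable, so gradient descent decouples: u follows -∂h/∂u, v follows -∂h/∂v.
∂h/∂u = 12u(u + 1)(u + 4); at u=1 this is 120, so u decreases.
∂h/∂v = 18(v - 1)(v + 2); at v=0 this is -36, so v increases.
u converges to its nearest critical value 0 (a local min of the u-part); v converges to 1. The iterate converges to (0, 1).

(0, 1)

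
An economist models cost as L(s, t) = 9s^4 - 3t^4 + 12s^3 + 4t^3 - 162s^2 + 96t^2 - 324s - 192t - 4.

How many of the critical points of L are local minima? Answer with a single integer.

2

L separates as a function of s plus a function of t, so ∇L=0 decouples.
∂L/∂s = 36(s - 3)(s + 1)(s + 3) = 0 at s ∈ {-3, -1, 3}; ∂L/∂t = -12(t - 4)(t - 1)(t + 4) = 0 at t ∈ {-4, 1, 4}.
The Hessian is diagonal: diag(L_ss, L_tt). Second derivatives: L_ss(-3)=432, L_ss(-1)=-288, L_ss(3)=864; L_tt(-4)=-480, L_tt(1)=180, L_tt(4)=-288.
Local minima occur where both diagonal entries positive: (-3, 1), (3, 1). Count: 2.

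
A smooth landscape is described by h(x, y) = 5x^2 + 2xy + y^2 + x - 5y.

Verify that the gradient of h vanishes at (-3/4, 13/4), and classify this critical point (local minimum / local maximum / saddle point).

local minimum

∇h = (10x + 2y + 1, 2x + 2y - 5); substituting (-3/4, 13/4) gives ∇h = (0, 0), so (-3/4, 13/4) is indeed a critical point.
The Hessian of h is constant: H = [[10, 2], [2, 2]].
det(H) = 10·2 − 2² = 16.
det(H) > 0 and tr(H) = 12 > 0, so H is positive definite and the point is a local minimum.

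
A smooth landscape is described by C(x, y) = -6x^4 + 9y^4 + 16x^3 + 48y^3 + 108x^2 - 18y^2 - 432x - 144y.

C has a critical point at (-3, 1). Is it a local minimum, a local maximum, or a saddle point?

The mixed partial ∂²C/∂x∂y is 0, so the Hessian at any point is diag(C_xx, C_yy) = diag(24(-3x^2 + 4x + 9), 36(3y^2 + 8y - 1)).
At (-3, 1): H = diag(-720, 360).
The eigenvalues have opposite signs, so H is indefinite: a saddle point.

saddle point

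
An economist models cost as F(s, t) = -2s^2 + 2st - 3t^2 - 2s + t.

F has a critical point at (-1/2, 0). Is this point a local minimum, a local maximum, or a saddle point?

The Hessian of F is constant: H = [[-4, 2], [2, -6]].
det(H) = (-4)·(-6) − 2² = 20.
det(H) > 0 and tr(H) = -10 < 0, so H is negative definite and the point is a local maximum.

local maximum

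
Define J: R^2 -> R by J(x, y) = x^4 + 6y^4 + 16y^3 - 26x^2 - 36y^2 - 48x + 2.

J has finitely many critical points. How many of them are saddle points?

J separates as a function of x plus a function of y, so ∇J=0 decouples.
∂J/∂x = 4(x - 4)(x + 1)(x + 3) = 0 at x ∈ {-3, -1, 4}; ∂J/∂y = 24y(y - 1)(y + 3) = 0 at y ∈ {-3, 0, 1}.
The Hessian is diagonal: diag(J_xx, J_yy). Second derivatives: J_xx(-3)=56, J_xx(-1)=-40, J_xx(4)=140; J_yy(-3)=288, J_yy(0)=-72, J_yy(1)=96.
Saddle points occur where the two diagonal entries have opposite signs: (-3, 0), (-1, -3), (-1, 1), (4, 0). Count: 4.

4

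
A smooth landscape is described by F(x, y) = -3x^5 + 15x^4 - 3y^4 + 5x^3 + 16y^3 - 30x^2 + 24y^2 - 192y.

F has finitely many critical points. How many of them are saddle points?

6

F separates as a function of x plus a function of y, so ∇F=0 decouples.
∂F/∂x = -15x(x - 4)(x - 1)(x + 1) = 0 at x ∈ {-1, 0, 1, 4}; ∂F/∂y = -12(y - 4)(y - 2)(y + 2) = 0 at y ∈ {-2, 2, 4}.
The Hessian is diagonal: diag(F_xx, F_yy). Second derivatives: F_xx(-1)=150, F_xx(0)=-60, F_xx(1)=90, F_xx(4)=-900; F_yy(-2)=-288, F_yy(2)=96, F_yy(4)=-144.
Saddle points occur where the two diagonal entries have opposite signs: (-1, -2), (-1, 4), (0, 2), (1, -2), (1, 4), (4, 2). Count: 6.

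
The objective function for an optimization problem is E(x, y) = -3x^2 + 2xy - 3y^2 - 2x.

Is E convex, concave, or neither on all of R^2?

concave

E is quadratic, so its Hessian is the constant matrix H = [[-6, 2], [2, -6]].
det(H) = 32, tr(H) = -12.
det(H) > 0 and tr(H) < 0, so H is negative definite everywhere: concave.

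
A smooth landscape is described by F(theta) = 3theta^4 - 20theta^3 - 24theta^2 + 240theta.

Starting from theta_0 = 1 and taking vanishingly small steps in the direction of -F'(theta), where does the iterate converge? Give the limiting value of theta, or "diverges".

F'(theta) = 12(theta - 5)(theta - 2)(theta + 2), so F'(1) = 144.
Gradient descent moves in the -F' direction, i.e. theta is decreasing.
The nearest critical point in that direction is theta = -2, where F'' = 336 > 0 (a local minimum). The iterate converges there.

-2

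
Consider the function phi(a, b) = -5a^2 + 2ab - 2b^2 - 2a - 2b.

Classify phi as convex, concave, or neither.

concave

phi is quadratic, so its Hessian is the constant matrix H = [[-10, 2], [2, -4]].
det(H) = 36, tr(H) = -14.
det(H) > 0 and tr(H) < 0, so H is negative definite everywhere: concave.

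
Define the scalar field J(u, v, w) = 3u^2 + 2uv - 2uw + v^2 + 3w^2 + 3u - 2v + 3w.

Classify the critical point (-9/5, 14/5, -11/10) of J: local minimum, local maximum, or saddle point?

The Hessian is constant: H = [[6, 2, -2], [2, 2, 0], [-2, 0, 6]].
Leading principal minors: Δ₁ = 6, Δ₂ = 8, Δ₃ = 40.
All leading minors are positive, so H is positive definite: a local minimum.

local minimum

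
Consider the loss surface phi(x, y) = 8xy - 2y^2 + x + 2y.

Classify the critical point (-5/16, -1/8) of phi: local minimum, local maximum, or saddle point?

The Hessian of phi is constant: H = [[0, 8], [8, -4]].
det(H) = 0·(-4) − 8² = -64.
Since det(H) < 0, H is indefinite and the critical point is a saddle point.

saddle point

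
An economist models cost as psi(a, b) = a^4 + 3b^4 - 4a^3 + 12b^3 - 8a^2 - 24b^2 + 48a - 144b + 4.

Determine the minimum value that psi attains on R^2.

-316

psi(a,b) separates as P(a) + Q(b) + 4, so its minimum is min P + min Q + 4.
P'(a) = 4(a - 3)(a - 2)(a + 2) vanishes at a ∈ {-2, 2, 3}; Q'(b) = 12(b - 2)(b + 2)(b + 3) vanishes at b ∈ {-3, -2, 2}.
Local minima of P (where P''>0): P(-2)=-80, P(3)=45. Local minima of Q: Q(-3)=135, Q(2)=-240.
So the global minimum of psi is P(-2) + Q(2) + 4 = -80 − 240 + 4 = -316, attained at (-2, 2).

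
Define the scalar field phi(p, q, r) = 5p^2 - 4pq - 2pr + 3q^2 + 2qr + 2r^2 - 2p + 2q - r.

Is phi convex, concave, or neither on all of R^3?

convex

phi is quadratic, so its Hessian is the constant matrix H = [[10, -4, -2], [-4, 6, 2], [-2, 2, 4]].
Leading principal minors: 10, 44, 144.
All positive ⇒ H ≻ 0 ⇒ convex.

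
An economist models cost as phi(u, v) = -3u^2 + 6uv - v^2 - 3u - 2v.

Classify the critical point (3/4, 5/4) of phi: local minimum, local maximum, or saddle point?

saddle point

The Hessian of phi is constant: H = [[-6, 6], [6, -2]].
det(H) = (-6)·(-2) − 6² = -24.
Since det(H) < 0, H is indefinite and the critical point is a saddle point.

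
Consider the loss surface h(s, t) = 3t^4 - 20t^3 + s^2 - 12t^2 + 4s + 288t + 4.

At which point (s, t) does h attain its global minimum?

h(s,t) separates as P(s) + Q(t) + 4, so its minimum is min P + min Q + 4.
P'(s) = 2s + 4 vanishes at s ∈ {-2}; Q'(t) = 12(t - 4)(t - 3)(t + 2) vanishes at t ∈ {-2, 3, 4}.
Local minima of P (where P''>0): P(-2)=-4. Local minima of Q: Q(-2)=-416, Q(4)=448.
So the global minimum of h is P(-2) + Q(-2) + 4 = -4 − 416 + 4 = -416, attained at (-2, -2).

(-2, -2)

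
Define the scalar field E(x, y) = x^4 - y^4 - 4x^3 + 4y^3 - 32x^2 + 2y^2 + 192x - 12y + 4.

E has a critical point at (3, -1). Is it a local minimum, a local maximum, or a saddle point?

local maximum

The mixed partial ∂²E/∂x∂y is 0, so the Hessian at any point is diag(E_xx, E_yy) = diag(4(3x^2 - 6x - 16), 4(-3y^2 + 6y + 1)).
At (3, -1): H = diag(-28, -32).
Both eigenvalues are negative, so H is negative definite: a local maximum.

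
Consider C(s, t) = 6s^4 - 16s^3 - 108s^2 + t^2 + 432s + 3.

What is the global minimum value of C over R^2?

-1347

C(s,t) separates as P(s) + Q(t) + 3, so its minimum is min P + min Q + 3.
P'(s) = 24(s - 3)(s - 2)(s + 3) vanishes at s ∈ {-3, 2, 3}; Q'(t) = 2t vanishes at t ∈ {0}.
Local minima of P (where P''>0): P(-3)=-1350, P(3)=378. Local minima of Q: Q(0)=0.
So the global minimum of C is P(-3) + Q(0) + 3 = -1350 + 0 + 3 = -1347, attained at (-3, 0).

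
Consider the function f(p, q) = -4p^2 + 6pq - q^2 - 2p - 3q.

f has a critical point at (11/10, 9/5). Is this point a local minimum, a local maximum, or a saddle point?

saddle point

The Hessian of f is constant: H = [[-8, 6], [6, -2]].
det(H) = (-8)·(-2) − 6² = -20.
Since det(H) < 0, H is indefinite and the critical point is a saddle point.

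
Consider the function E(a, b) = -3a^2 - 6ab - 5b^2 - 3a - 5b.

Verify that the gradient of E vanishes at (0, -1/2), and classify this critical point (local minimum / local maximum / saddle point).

local maximum

∇E = (-6a - 6b - 3, -6a - 10b - 5); substituting (0, -1/2) gives ∇E = (0, 0), so (0, -1/2) is indeed a critical point.
The Hessian of E is constant: H = [[-6, -6], [-6, -10]].
det(H) = (-6)·(-10) − (-6)² = 24.
det(H) > 0 and tr(H) = -16 < 0, so H is negative definite and the point is a local maximum.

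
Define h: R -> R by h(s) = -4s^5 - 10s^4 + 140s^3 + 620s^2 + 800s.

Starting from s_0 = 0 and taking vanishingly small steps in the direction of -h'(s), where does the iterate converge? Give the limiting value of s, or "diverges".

-1

h'(s) = -20(s - 5)(s + 1)(s + 2)(s + 4), so h'(0) = 800.
Gradient descent moves in the -h' direction, i.e. s is decreasing.
The nearest critical point in that direction is s = -1, where h'' = 360 > 0 (a local minimum). The iterate converges there.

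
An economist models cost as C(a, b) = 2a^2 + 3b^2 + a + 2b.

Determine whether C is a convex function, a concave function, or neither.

C is quadratic, so its Hessian is the constant matrix H = [[4, 0], [0, 6]].
det(H) = 24, tr(H) = 10.
det(H) > 0 and tr(H) > 0, so H is positive definite everywhere: convex.

convex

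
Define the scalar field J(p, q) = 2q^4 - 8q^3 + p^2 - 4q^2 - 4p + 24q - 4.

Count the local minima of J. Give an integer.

J separates as a function of p plus a function of q, so ∇J=0 decouples.
∂J/∂p = 2(p - 2) = 0 at p ∈ {2}; ∂J/∂q = 8(q - 3)(q - 1)(q + 1) = 0 at q ∈ {-1, 1, 3}.
The Hessian is diagonal: diag(J_pp, J_qq). Second derivatives: J_pp(2)=2; J_qq(-1)=64, J_qq(1)=-32, J_qq(3)=64.
Local minima occur where both diagonal entries positive: (2, -1), (2, 3). Count: 2.

2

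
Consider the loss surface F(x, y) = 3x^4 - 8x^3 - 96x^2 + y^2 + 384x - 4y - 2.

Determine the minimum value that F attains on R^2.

-1798

F(x,y) separates as P(x) + Q(y) − 2, so its minimum is min P + min Q − 2.
P'(x) = 12(x - 4)(x - 2)(x + 4) vanishes at x ∈ {-4, 2, 4}; Q'(y) = 2y - 4 vanishes at y ∈ {2}.
Local minima of P (where P''>0): P(-4)=-1792, P(4)=256. Local minima of Q: Q(2)=-4.
So the global minimum of F is P(-4) + Q(2) − 2 = -1792 − 4 − 2 = -1798, attained at (-4, 2).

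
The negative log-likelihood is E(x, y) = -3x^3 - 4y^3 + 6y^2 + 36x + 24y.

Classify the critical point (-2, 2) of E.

saddle point

The mixed partial ∂²E/∂x∂y is 0, so the Hessian at any point is diag(E_xx, E_yy) = diag(-18x, 12(-2y + 1)).
At (-2, 2): H = diag(36, -36).
The eigenvalues have opposite signs, so H is indefinite: a saddle point.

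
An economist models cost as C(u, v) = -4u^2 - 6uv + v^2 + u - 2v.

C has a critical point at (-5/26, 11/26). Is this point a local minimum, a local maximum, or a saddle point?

saddle point

The Hessian of C is constant: H = [[-8, -6], [-6, 2]].
det(H) = (-8)·2 − (-6)² = -52.
Since det(H) < 0, H is indefinite and the critical point is a saddle point.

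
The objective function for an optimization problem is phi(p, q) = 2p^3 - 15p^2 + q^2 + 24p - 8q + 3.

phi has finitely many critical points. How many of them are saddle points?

1

phi separates as a function of p plus a function of q, so ∇phi=0 decouples.
∂phi/∂p = 6(p - 4)(p - 1) = 0 at p ∈ {1, 4}; ∂phi/∂q = 2(q - 4) = 0 at q ∈ {4}.
The Hessian is diagonal: diag(phi_pp, phi_qq). Second derivatives: phi_pp(1)=-18, phi_pp(4)=18; phi_qq(4)=2.
Saddle points occur where the two diagonal entries have opposite signs: (1, 4). Count: 1.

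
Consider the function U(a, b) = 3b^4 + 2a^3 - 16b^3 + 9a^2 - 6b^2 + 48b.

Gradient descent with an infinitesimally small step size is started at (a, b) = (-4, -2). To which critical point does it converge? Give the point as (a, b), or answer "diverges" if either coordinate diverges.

U is separable, so gradient descent decouples: a follows -∂U/∂a, b follows -∂U/∂b.
∂U/∂a = 6a(a + 3); at a=-4 this is 24, so a decreases.
∂U/∂b = 12(b - 4)(b - 1)(b + 1); at b=-2 this is -216, so b increases.
The a-coordinate has no critical point in that direction and runs off to infinity.

diverges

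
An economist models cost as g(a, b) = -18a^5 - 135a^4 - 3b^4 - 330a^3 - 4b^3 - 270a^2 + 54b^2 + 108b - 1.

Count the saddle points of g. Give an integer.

g separates as a function of a plus a function of b, so ∇g=0 decouples.
∂g/∂a = -90a(a + 1)(a + 2)(a + 3) = 0 at a ∈ {-3, -2, -1, 0}; ∂g/∂b = -12(b - 3)(b + 1)(b + 3) = 0 at b ∈ {-3, -1, 3}.
The Hessian is diagonal: diag(g_aa, g_bb). Second derivatives: g_aa(-3)=540, g_aa(-2)=-180, g_aa(-1)=180, g_aa(0)=-540; g_bb(-3)=-144, g_bb(-1)=96, g_bb(3)=-288.
Saddle points occur where the two diagonal entries have opposite signs: (-3, -3), (-3, 3), (-2, -1), (-1, -3), (-1, 3), (0, -1). Count: 6.

6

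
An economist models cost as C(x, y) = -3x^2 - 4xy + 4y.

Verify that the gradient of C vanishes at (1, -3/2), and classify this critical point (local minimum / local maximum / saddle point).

saddle point

∇C = (-6x - 4y, -4x + 4); substituting (1, -3/2) gives ∇C = (0, 0), so (1, -3/2) is indeed a critical point.
The Hessian of C is constant: H = [[-6, -4], [-4, 0]].
det(H) = (-6)·0 − (-4)² = -16.
Since det(H) < 0, H is indefinite and the critical point is a saddle point.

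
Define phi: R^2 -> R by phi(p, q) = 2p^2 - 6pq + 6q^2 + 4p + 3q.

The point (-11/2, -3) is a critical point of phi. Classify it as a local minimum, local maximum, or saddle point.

The Hessian of phi is constant: H = [[4, -6], [-6, 12]].
det(H) = 4·12 − (-6)² = 12.
det(H) > 0 and tr(H) = 16 > 0, so H is positive definite and the point is a local minimum.

local minimum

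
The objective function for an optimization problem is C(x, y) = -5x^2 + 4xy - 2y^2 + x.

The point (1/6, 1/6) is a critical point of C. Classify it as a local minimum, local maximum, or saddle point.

The Hessian of C is constant: H = [[-10, 4], [4, -4]].
det(H) = (-10)·(-4) − 4² = 24.
det(H) > 0 and tr(H) = -14 < 0, so H is negative definite and the point is a local maximum.

local maximum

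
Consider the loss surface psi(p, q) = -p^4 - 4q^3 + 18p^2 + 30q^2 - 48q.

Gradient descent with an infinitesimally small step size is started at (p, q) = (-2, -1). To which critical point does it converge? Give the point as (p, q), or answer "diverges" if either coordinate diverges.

psi is separable, so gradient descent decouples: p follows -∂psi/∂p, q follows -∂psi/∂q.
∂psi/∂p = -4p(p - 3)(p + 3); at p=-2 this is -40, so p increases.
∂psi/∂q = -12(q - 4)(q - 1); at q=-1 this is -120, so q increases.
p converges to its nearest critical value 0 (a local min of the p-part); q converges to 1. The iterate converges to (0, 1).

(0, 1)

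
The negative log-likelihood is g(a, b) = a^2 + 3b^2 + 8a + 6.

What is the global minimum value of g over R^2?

-10

g(a,b) separates as P(a) + Q(b) + 6, so its minimum is min P + min Q + 6.
P'(a) = 2a + 8 vanishes at a ∈ {-4}; Q'(b) = 6b vanishes at b ∈ {0}.
Local minima of P (where P''>0): P(-4)=-16. Local minima of Q: Q(0)=0.
So the global minimum of g is P(-4) + Q(0) + 6 = -16 + 0 + 6 = -10, attained at (-4, 0).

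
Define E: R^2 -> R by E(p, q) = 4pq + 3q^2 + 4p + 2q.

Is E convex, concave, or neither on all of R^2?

E is quadratic, so its Hessian is the constant matrix H = [[0, 4], [4, 6]].
det(H) = -16, tr(H) = 6.
det(H) < 0, so H is indefinite: neither convex nor concave.

neither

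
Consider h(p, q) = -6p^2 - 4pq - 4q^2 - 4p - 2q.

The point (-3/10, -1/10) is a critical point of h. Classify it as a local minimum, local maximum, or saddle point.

local maximum

The Hessian of h is constant: H = [[-12, -4], [-4, -8]].
det(H) = (-12)·(-8) − (-4)² = 80.
det(H) > 0 and tr(H) = -20 < 0, so H is negative definite and the point is a local maximum.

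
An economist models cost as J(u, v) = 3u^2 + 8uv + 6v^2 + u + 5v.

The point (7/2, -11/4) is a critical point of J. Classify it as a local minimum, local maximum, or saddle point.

local minimum

The Hessian of J is constant: H = [[6, 8], [8, 12]].
det(H) = 6·12 − 8² = 8.
det(H) > 0 and tr(H) = 18 > 0, so H is positive definite and the point is a local minimum.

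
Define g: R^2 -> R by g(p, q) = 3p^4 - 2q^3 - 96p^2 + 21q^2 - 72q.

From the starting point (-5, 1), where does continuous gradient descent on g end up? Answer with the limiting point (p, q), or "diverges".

(-4, 3)

g is separable, so gradient descent decouples: p follows -∂g/∂p, q follows -∂g/∂q.
∂g/∂p = 12p(p - 4)(p + 4); at p=-5 this is -540, so p increases.
∂g/∂q = -6(q - 4)(q - 3); at q=1 this is -36, so q increases.
p converges to its nearest critical value -4 (a local min of the p-part); q converges to 3. The iterate converges to (-4, 3).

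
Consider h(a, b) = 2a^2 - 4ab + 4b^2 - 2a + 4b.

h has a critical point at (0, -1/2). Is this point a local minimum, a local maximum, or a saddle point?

The Hessian of h is constant: H = [[4, -4], [-4, 8]].
det(H) = 4·8 − (-4)² = 16.
det(H) > 0 and tr(H) = 12 > 0, so H is positive definite and the point is a local minimum.

local minimum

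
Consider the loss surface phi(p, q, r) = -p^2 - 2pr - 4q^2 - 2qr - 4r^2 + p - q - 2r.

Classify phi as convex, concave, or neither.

phi is quadratic, so its Hessian is the constant matrix H = [[-2, 0, -2], [0, -8, -2], [-2, -2, -8]].
Leading principal minors: -2, 16, -88.
Signs alternate −, +, − ⇒ H ≺ 0 ⇒ concave.

concave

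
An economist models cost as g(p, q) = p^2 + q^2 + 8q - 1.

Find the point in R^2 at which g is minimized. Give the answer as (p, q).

g(p,q) separates as A(p) + B(q) − 1, so its minimum is min A + min B − 1.
A'(p) = 2p vanishes at p ∈ {0}; B'(q) = 2q + 8 vanishes at q ∈ {-4}.
Local minima of A (where A''>0): A(0)=0. Local minima of B: B(-4)=-16.
So the global minimum of g is A(0) + B(-4) − 1 = 0 − 16 − 1 = -17, attained at (0, -4).

(0, -4)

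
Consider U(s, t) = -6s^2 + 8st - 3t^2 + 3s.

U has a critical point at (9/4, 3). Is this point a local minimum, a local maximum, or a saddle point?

The Hessian of U is constant: H = [[-12, 8], [8, -6]].
det(H) = (-12)·(-6) − 8² = 8.
det(H) > 0 and tr(H) = -18 < 0, so H is negative definite and the point is a local maximum.

local maximum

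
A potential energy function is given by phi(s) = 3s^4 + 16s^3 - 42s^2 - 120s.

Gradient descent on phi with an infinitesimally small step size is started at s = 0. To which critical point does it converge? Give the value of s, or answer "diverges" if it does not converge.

2

phi'(s) = 12(s - 2)(s + 1)(s + 5), so phi'(0) = -120.
Gradient descent moves in the -phi' direction, i.e. s is increasing.
The nearest critical point in that direction is s = 2, where phi'' = 252 > 0 (a local minimum). The iterate converges there.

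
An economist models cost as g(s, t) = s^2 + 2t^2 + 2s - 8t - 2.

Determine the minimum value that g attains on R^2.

-11

g(s,t) separates as P(s) + Q(t) − 2, so its minimum is min P + min Q − 2.
P'(s) = 2s + 2 vanishes at s ∈ {-1}; Q'(t) = 4(t - 2) vanishes at t ∈ {2}.
Local minima of P (where P''>0): P(-1)=-1. Local minima of Q: Q(2)=-8.
So the global minimum of g is P(-1) + Q(2) − 2 = -1 − 8 − 2 = -11, attained at (-1, 2).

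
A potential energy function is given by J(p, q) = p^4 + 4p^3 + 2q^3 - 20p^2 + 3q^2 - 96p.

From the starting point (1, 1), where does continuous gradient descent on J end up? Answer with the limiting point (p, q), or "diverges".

J is separable, so gradient descent decouples: p follows -∂J/∂p, q follows -∂J/∂q.
∂J/∂p = 4(p - 3)(p + 2)(p + 4); at p=1 this is -120, so p increases.
∂J/∂q = 6q(q + 1); at q=1 this is 12, so q decreases.
p converges to its nearest critical value 3 (a local min of the p-part); q converges to 0. The iterate converges to (3, 0).

(3, 0)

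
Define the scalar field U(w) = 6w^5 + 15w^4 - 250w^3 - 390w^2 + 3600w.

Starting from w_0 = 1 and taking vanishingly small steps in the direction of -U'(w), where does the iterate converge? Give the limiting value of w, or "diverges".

-3

U'(w) = 30(w - 4)(w - 2)(w + 3)(w + 5), so U'(1) = 2160.
Gradient descent moves in the -U' direction, i.e. w is decreasing.
The nearest critical point in that direction is w = -3, where U'' = 2100 > 0 (a local minimum). The iterate converges there.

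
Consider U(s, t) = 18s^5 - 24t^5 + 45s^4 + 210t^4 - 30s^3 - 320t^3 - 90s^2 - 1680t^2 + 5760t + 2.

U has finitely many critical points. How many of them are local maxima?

4

U separates as a function of s plus a function of t, so ∇U=0 decouples.
∂U/∂s = 90s(s - 1)(s + 1)(s + 2) = 0 at s ∈ {-2, -1, 0, 1}; ∂U/∂t = -120(t - 4)(t - 3)(t - 2)(t + 2) = 0 at t ∈ {-2, 2, 3, 4}.
The Hessian is diagonal: diag(U_ss, U_tt). Second derivatives: U_ss(-2)=-540, U_ss(-1)=180, U_ss(0)=-180, U_ss(1)=540; U_tt(-2)=14400, U_tt(2)=-960, U_tt(3)=600, U_tt(4)=-1440.
Local maxima occur where both diagonal entries negative: (-2, 2), (-2, 4), (0, 2), (0, 4). Count: 4.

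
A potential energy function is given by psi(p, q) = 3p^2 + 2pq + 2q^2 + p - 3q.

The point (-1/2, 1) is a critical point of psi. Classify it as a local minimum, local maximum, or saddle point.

local minimum

The Hessian of psi is constant: H = [[6, 2], [2, 4]].
det(H) = 6·4 − 2² = 20.
det(H) > 0 and tr(H) = 10 > 0, so H is positive definite and the point is a local minimum.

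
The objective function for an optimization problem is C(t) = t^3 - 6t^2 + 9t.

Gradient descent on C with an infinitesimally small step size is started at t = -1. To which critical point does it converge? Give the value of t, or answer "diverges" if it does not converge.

diverges

C'(t) = 3(t - 3)(t - 1), so C'(-1) = 24.
Gradient descent moves in the -C' direction, i.e. t is decreasing.
There is no critical point below t=-1, and C' keeps the same sign, so the iterate runs off to −∞.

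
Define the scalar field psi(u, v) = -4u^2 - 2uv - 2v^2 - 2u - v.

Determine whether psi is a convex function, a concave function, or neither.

concave

psi is quadratic, so its Hessian is the constant matrix H = [[-8, -2], [-2, -4]].
det(H) = 28, tr(H) = -12.
det(H) > 0 and tr(H) < 0, so H is negative definite everywhere: concave.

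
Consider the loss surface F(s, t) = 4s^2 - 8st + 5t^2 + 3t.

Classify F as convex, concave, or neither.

convex

F is quadratic, so its Hessian is the constant matrix H = [[8, -8], [-8, 10]].
det(H) = 16, tr(H) = 18.
det(H) > 0 and tr(H) > 0, so H is positive definite everywhere: convex.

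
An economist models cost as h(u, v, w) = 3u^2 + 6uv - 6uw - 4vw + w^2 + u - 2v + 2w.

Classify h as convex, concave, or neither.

neither

h is quadratic, so its Hessian is the constant matrix H = [[6, 6, -6], [6, 0, -4], [-6, -4, 2]].
Leading principal minors: 6, -36, 120.
Neither pattern holds ⇒ H is indefinite ⇒ neither convex nor concave.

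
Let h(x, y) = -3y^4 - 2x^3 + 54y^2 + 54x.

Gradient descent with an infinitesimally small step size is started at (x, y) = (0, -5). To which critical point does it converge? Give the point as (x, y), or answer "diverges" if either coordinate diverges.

h is separable, so gradient descent decouples: x follows -∂h/∂x, y follows -∂h/∂y.
∂h/∂x = -6(x - 3)(x + 3); at x=0 this is 54, so x decreases.
∂h/∂y = -12y(y - 3)(y + 3); at y=-5 this is 960, so y decreases.
The y-coordinate has no critical point in that direction and runs off to infinity.

diverges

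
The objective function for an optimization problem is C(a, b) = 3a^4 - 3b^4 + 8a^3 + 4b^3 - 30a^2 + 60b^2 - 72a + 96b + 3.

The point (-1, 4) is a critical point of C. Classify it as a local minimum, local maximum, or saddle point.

local maximum

The mixed partial ∂²C/∂a∂b is 0, so the Hessian at any point is diag(C_aa, C_bb) = diag(12(3a^2 + 4a - 5), 12(-3b^2 + 2b + 10)).
At (-1, 4): H = diag(-72, -360).
Both eigenvalues are negative, so H is negative definite: a local maximum.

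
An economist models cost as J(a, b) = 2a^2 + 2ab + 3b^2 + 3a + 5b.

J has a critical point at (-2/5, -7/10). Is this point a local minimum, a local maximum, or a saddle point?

The Hessian of J is constant: H = [[4, 2], [2, 6]].
det(H) = 4·6 − 2² = 20.
det(H) > 0 and tr(H) = 10 > 0, so H is positive definite and the point is a local minimum.

local minimum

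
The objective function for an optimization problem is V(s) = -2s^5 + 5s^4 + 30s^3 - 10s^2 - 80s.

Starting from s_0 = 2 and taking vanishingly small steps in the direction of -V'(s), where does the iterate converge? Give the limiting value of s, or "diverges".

V'(s) = -10(s - 4)(s - 1)(s + 1)(s + 2), so V'(2) = 240.
Gradient descent moves in the -V' direction, i.e. s is decreasing.
The nearest critical point in that direction is s = 1, where V'' = 180 > 0 (a local minimum). The iterate converges there.

1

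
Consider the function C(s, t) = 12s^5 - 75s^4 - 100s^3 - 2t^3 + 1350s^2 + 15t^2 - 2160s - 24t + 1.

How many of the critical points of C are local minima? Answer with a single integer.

2

C separates as a function of s plus a function of t, so ∇C=0 decouples.
∂C/∂s = 60(s - 4)(s - 3)(s - 1)(s + 3) = 0 at s ∈ {-3, 1, 3, 4}; ∂C/∂t = -6(t - 4)(t - 1) = 0 at t ∈ {1, 4}.
The Hessian is diagonal: diag(C_ss, C_tt). Second derivatives: C_ss(-3)=-10080, C_ss(1)=1440, C_ss(3)=-720, C_ss(4)=1260; C_tt(1)=18, C_tt(4)=-18.
Local minima occur where both diagonal entries positive: (1, 1), (4, 1). Count: 2.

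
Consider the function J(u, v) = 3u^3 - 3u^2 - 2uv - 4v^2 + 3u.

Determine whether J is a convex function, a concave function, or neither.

The term 3u^3 is cubic, so the Hessian is not constant.
∂²J/∂u² = 18u - 6, which takes both signs as u varies (negative for sufficiently negative u). A diagonal entry of the Hessian changing sign means the Hessian is neither positive- nor negative-semidefinite on all of R^2.

neither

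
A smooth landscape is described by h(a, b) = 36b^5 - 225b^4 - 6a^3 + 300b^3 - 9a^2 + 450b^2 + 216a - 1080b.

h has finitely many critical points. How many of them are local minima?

h separates as a function of a plus a function of b, so ∇h=0 decouples.
∂h/∂a = -18(a - 3)(a + 4) = 0 at a ∈ {-4, 3}; ∂h/∂b = 180(b - 3)(b - 2)(b - 1)(b + 1) = 0 at b ∈ {-1, 1, 2, 3}.
The Hessian is diagonal: diag(h_aa, h_bb). Second derivatives: h_aa(-4)=126, h_aa(3)=-126; h_bb(-1)=-4320, h_bb(1)=720, h_bb(2)=-540, h_bb(3)=1440.
Local minima occur where both diagonal entries positive: (-4, 1), (-4, 3). Count: 2.

2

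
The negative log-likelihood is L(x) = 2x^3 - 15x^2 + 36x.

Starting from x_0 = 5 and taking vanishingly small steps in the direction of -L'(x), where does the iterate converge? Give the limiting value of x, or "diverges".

3

L'(x) = 6(x - 3)(x - 2), so L'(5) = 36.
Gradient descent moves in the -L' direction, i.e. x is decreasing.
The nearest critical point in that direction is x = 3, where L'' = 6 > 0 (a local minimum). The iterate converges there.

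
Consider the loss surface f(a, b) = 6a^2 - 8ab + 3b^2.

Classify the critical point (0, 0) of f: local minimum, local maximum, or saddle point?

The Hessian of f is constant: H = [[12, -8], [-8, 6]].
det(H) = 12·6 − (-8)² = 8.
det(H) > 0 and tr(H) = 18 > 0, so H is positive definite and the point is a local minimum.

local minimum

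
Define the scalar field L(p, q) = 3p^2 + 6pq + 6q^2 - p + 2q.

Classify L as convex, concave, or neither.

L is quadratic, so its Hessian is the constant matrix H = [[6, 6], [6, 12]].
det(H) = 36, tr(H) = 18.
det(H) > 0 and tr(H) > 0, so H is positive definite everywhere: convex.

convex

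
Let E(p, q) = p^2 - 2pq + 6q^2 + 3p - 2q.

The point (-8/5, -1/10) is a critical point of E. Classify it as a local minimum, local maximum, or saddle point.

local minimum

The Hessian of E is constant: H = [[2, -2], [-2, 12]].
det(H) = 2·12 − (-2)² = 20.
det(H) > 0 and tr(H) = 14 > 0, so H is positive definite and the point is a local minimum.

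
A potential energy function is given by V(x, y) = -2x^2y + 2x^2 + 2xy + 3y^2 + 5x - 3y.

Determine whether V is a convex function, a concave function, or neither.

neither

The term -2x^2y is cubic, so the Hessian is not constant.
∂²V/∂x² = -4y + 4, which takes both signs as y varies (negative for sufficiently large y). A diagonal entry of the Hessian changing sign means the Hessian is neither positive- nor negative-semidefinite on all of R^2.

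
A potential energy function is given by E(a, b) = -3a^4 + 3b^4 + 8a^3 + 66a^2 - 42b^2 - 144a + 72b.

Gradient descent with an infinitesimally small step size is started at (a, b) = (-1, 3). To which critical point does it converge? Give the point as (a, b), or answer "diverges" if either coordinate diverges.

E is separable, so gradient descent decouples: a follows -∂E/∂a, b follows -∂E/∂b.
∂E/∂a = -12(a - 4)(a - 1)(a + 3); at a=-1 this is -240, so a increases.
∂E/∂b = 12(b - 2)(b - 1)(b + 3); at b=3 this is 144, so b decreases.
a converges to its nearest critical value 1 (a local min of the a-part); b converges to 2. The iterate converges to (1, 2).

(1, 2)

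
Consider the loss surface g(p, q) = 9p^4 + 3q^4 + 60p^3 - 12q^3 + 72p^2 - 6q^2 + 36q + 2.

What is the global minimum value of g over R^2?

g(p,q) separates as A(p) + B(q) + 2, so its minimum is min A + min B + 2.
A'(p) = 36p(p + 1)(p + 4) vanishes at p ∈ {-4, -1, 0}; B'(q) = 12(q - 3)(q - 1)(q + 1) vanishes at q ∈ {-1, 1, 3}.
Local minima of A (where A''>0): A(-4)=-384, A(0)=0. Local minima of B: B(-1)=-27, B(3)=-27.
So the global minimum of g is A(-4) + B(-1) + 2 = -384 − 27 + 2 = -409, attained at (-4, -1).

-409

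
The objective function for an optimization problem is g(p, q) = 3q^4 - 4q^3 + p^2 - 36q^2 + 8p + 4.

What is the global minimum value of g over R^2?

g(p,q) separates as A(p) + B(q) + 4, so its minimum is min A + min B + 4.
A'(p) = 2p + 8 vanishes at p ∈ {-4}; B'(q) = 12q(q - 3)(q + 2) vanishes at q ∈ {-2, 0, 3}.
Local minima of A (where A''>0): A(-4)=-16. Local minima of B: B(-2)=-64, B(3)=-189.
So the global minimum of g is A(-4) + B(3) + 4 = -16 − 189 + 4 = -201, attained at (-4, 3).

-201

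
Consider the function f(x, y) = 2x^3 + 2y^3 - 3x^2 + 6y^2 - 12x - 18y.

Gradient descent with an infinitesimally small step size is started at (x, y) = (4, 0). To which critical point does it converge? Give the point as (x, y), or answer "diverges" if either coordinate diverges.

f is separable, so gradient descent decouples: x follows -∂f/∂x, y follows -∂f/∂y.
∂f/∂x = 6(x - 2)(x + 1); at x=4 this is 60, so x decreases.
∂f/∂y = 6(y - 1)(y + 3); at y=0 this is -18, so y increases.
x converges to its nearest critical value 2 (a local min of the x-part); y converges to 1. The iterate converges to (2, 1).

(2, 1)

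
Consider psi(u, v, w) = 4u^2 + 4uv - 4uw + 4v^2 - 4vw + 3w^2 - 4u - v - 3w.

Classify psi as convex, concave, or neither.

psi is quadratic, so its Hessian is the constant matrix H = [[8, 4, -4], [4, 8, -4], [-4, -4, 6]].
Leading principal minors: 8, 48, 160.
All positive ⇒ H ≻ 0 ⇒ convex.

convex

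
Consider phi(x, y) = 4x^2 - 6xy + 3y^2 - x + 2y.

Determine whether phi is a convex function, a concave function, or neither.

convex

phi is quadratic, so its Hessian is the constant matrix H = [[8, -6], [-6, 6]].
det(H) = 12, tr(H) = 14.
det(H) > 0 and tr(H) > 0, so H is positive definite everywhere: convex.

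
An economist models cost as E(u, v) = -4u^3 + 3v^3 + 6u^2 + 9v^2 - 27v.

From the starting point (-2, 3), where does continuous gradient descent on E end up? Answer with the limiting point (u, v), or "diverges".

(0, 1)

E is separable, so gradient descent decouples: u follows -∂E/∂u, v follows -∂E/∂v.
∂E/∂u = -12u(u - 1); at u=-2 this is -72, so u increases.
∂E/∂v = 9(v - 1)(v + 3); at v=3 this is 108, so v decreases.
u converges to its nearest critical value 0 (a local min of the u-part); v converges to 1. The iterate converges to (0, 1).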